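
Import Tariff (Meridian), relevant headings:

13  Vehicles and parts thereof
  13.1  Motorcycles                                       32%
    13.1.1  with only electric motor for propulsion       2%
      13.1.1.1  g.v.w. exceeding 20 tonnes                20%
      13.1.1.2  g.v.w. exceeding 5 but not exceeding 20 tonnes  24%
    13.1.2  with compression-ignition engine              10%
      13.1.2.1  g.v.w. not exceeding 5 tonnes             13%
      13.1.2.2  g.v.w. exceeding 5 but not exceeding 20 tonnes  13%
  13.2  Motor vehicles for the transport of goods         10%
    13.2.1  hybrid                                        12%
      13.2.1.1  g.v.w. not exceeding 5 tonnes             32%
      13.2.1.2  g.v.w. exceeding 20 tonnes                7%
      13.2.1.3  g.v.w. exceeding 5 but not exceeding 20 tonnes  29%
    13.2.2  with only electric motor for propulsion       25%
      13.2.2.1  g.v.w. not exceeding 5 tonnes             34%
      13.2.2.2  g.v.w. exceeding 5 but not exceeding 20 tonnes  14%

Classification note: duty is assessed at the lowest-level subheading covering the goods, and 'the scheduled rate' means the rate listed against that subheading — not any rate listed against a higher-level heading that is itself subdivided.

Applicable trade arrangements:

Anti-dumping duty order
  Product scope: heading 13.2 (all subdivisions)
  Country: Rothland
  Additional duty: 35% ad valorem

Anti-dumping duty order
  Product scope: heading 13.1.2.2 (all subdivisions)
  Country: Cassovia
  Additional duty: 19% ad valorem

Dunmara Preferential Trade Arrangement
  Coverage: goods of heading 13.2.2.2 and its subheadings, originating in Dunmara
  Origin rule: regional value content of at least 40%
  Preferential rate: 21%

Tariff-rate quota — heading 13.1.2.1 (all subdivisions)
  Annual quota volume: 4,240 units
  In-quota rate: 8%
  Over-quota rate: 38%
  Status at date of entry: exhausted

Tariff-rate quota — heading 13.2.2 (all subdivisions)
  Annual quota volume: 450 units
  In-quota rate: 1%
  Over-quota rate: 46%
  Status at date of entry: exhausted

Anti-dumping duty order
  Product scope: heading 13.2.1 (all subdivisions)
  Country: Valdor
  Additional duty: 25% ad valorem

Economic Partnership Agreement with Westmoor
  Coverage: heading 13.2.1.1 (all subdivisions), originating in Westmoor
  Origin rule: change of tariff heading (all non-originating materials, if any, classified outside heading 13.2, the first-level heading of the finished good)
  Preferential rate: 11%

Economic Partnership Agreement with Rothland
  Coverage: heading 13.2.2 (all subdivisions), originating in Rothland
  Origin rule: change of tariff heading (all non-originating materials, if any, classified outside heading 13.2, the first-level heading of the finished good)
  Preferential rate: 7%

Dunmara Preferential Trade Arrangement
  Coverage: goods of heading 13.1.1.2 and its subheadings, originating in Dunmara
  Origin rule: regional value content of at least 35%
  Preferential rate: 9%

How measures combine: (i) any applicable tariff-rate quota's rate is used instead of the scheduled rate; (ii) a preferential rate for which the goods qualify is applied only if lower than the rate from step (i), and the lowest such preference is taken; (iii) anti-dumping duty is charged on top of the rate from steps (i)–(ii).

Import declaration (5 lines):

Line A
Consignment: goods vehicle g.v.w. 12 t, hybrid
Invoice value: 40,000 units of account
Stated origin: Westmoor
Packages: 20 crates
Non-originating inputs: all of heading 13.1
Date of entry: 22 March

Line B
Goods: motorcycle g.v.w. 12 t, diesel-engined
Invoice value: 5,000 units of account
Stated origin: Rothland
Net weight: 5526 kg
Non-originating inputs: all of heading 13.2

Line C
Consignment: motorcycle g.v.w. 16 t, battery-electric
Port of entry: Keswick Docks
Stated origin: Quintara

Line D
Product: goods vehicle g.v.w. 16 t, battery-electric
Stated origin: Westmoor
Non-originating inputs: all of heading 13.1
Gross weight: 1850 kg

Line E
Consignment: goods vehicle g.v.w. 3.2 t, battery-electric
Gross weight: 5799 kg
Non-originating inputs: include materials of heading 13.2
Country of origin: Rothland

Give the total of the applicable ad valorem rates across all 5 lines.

Line A: goods vehicle → 13.2; hybrid → 13.2.1; g.v.w. 12 t → 13.2.1.3. Scheduled 29%. Westmoor agreement on 13.2.1.1: 13.2.1.3 not covered. → 29%.
Line B: motorcycle → 13.1; diesel-engined → 13.1.2; g.v.w. 12 t → 13.1.2.2. Scheduled 13%. Rothland agreement on 13.2.2: 13.1.2.2 not covered. → 13%.
Line C: motorcycle → 13.1; battery-electric → 13.1.1; g.v.w. 16 t → 13.1.1.2. Scheduled 24%. No special measure applies. → 24%.
Line D: goods vehicle → 13.2; battery-electric → 13.2.2; g.v.w. 16 t → 13.2.2.2. Scheduled 14%. quota on 13.2.2 exhausted → over-quota 46%; Westmoor agreement on 13.2.1.1: 13.2.2.2 not covered. → 46%.
Line E: goods vehicle → 13.2; battery-electric → 13.2.2; g.v.w. 3.2 t → 13.2.2.1. Scheduled 34%. quota on 13.2.2 exhausted → over-quota 46%; Rothland agreement on 13.2.2: CTH not met; anti-dumping (Rothland, 13.2): +35%; total 46% + 35% = 81%. → 81%.
Sum: 29% + 13% + 24% + 46% + 81% = 193%.

193%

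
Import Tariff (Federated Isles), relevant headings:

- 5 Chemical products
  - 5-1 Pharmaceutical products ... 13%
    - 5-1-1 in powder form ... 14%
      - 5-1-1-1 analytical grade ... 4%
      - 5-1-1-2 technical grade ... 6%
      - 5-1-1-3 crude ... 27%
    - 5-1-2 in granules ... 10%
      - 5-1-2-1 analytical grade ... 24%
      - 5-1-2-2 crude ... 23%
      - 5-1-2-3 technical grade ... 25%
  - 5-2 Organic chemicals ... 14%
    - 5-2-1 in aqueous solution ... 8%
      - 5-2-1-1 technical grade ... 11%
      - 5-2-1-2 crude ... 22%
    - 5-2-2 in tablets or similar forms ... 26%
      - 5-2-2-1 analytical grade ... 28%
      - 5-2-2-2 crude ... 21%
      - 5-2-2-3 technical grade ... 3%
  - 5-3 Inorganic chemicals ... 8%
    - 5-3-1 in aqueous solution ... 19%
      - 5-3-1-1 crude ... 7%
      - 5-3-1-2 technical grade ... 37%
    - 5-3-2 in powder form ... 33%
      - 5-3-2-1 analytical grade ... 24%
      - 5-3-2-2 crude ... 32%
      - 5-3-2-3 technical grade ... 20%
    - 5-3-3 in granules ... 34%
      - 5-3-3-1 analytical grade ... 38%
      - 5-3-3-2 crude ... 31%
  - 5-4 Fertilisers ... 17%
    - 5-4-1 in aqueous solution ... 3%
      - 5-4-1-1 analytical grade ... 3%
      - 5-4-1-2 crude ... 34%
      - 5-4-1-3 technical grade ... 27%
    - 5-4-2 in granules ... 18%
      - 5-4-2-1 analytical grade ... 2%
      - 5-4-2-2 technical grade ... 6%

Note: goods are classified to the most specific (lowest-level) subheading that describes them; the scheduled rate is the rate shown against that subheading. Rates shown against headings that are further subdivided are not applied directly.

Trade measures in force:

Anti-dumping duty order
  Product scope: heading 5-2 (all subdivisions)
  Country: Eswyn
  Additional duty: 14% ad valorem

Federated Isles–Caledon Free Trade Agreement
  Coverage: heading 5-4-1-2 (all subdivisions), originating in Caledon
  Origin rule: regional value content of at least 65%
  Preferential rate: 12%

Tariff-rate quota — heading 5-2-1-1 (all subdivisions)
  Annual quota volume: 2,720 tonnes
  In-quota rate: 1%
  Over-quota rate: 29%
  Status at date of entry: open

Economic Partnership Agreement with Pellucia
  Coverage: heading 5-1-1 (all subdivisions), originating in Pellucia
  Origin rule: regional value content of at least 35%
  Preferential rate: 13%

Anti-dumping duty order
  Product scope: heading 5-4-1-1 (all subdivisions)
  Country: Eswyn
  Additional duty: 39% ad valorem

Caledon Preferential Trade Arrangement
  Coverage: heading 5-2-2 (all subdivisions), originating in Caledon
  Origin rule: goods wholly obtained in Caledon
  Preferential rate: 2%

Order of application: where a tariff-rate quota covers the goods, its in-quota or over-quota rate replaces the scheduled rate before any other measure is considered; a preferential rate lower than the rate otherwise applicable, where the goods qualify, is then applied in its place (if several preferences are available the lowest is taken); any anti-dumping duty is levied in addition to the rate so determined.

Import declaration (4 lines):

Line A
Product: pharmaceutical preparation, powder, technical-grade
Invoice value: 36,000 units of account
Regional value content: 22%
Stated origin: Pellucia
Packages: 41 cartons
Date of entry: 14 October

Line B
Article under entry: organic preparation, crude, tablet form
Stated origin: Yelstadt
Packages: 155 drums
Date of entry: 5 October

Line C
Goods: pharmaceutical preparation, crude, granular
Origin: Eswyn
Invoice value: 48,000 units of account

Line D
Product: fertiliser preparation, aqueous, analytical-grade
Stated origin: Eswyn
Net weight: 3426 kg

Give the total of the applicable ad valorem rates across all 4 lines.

92%

Line A: pharmaceutical → 5-1; powder → 5-1-1; technical-grade → 5-1-1-2. Scheduled 6%. Pellucia agreement on 5-1-1: RVC < 35%. → 6%.
Line B: organic → 5-2; tablet form → 5-2-2; crude → 5-2-2-2. Scheduled 21%. No special measure applies. → 21%.
Line C: pharmaceutical → 5-1; granular → 5-1-2; crude → 5-1-2-2. Scheduled 23%. No special measure applies. → 23%.
Line D: fertiliser → 5-4; aqueous → 5-4-1; analytical-grade → 5-4-1-1. Scheduled 3%. anti-dumping (Eswyn, 5-4-1-1): +39%; total 3% + 39% = 42%. → 42%.
Sum: 6% + 21% + 23% + 42% = 92%.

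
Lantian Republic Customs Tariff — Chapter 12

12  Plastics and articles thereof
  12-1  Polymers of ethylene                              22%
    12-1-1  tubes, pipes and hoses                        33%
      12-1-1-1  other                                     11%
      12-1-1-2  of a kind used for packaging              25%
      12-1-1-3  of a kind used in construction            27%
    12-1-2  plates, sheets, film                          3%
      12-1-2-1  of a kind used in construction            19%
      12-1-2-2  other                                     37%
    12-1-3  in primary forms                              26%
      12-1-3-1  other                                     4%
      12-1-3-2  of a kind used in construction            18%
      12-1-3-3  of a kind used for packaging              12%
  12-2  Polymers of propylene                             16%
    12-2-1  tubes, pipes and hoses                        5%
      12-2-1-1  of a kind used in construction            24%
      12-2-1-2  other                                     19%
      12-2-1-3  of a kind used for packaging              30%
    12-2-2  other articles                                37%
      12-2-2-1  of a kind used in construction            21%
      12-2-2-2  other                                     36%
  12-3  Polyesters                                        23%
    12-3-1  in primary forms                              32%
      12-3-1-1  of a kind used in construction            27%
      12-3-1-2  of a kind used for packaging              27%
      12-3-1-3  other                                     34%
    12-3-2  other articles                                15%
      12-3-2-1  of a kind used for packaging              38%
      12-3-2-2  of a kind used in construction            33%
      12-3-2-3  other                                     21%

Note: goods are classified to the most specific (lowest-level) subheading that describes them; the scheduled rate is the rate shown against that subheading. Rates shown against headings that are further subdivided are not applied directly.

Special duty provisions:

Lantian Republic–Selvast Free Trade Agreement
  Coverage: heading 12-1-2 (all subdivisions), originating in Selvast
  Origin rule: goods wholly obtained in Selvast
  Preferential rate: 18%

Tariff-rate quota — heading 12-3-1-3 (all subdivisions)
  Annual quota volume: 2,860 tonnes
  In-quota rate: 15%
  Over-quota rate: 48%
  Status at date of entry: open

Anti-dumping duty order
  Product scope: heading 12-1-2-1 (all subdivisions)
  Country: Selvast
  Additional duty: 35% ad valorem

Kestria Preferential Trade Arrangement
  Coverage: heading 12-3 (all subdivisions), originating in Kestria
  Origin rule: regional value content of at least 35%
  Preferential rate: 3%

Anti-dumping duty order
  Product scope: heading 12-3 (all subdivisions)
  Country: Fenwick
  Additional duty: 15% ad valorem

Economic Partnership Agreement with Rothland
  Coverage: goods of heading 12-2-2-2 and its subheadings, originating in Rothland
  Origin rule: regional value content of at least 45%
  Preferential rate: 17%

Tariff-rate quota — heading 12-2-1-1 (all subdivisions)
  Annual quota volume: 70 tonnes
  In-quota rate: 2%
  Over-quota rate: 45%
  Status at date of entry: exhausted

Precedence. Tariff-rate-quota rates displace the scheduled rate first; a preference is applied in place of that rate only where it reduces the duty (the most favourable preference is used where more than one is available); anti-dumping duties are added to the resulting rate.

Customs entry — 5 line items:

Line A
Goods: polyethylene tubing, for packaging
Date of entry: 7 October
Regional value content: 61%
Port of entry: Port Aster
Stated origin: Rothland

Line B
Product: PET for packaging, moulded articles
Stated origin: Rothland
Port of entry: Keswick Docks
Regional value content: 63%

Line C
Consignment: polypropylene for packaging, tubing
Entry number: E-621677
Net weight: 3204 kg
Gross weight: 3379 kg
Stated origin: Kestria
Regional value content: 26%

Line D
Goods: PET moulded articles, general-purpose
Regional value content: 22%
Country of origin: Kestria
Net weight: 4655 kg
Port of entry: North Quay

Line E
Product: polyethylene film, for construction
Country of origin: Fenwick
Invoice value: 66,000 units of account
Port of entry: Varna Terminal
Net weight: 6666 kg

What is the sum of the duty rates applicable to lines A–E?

133%

Line A: polyethylene → 12-1; tubing → 12-1-1; for packaging → 12-1-1-2. Scheduled 25%. Rothland agreement on 12-2-2-2: 12-1-1-2 not covered. → 25%.
Line B: PET → 12-3; moulded articles → 12-3-2; for packaging → 12-3-2-1. Scheduled 38%. Rothland agreement on 12-2-2-2: 12-3-2-1 not covered. → 38%.
Line C: polypropylene → 12-2; tubing → 12-2-1; for packaging → 12-2-1-3. Scheduled 30%. Kestria agreement on 12-3: 12-2-1-3 not covered. → 30%.
Line D: PET → 12-3; moulded articles → 12-3-2; general-purpose → 12-3-2-3. Scheduled 21%. Kestria agreement on 12-3: RVC < 35%. → 21%.
Line E: polyethylene → 12-1; film → 12-1-2; for construction → 12-1-2-1. Scheduled 19%. No special measure applies. → 19%.
Sum: 25% + 38% + 30% + 21% + 19% = 133%.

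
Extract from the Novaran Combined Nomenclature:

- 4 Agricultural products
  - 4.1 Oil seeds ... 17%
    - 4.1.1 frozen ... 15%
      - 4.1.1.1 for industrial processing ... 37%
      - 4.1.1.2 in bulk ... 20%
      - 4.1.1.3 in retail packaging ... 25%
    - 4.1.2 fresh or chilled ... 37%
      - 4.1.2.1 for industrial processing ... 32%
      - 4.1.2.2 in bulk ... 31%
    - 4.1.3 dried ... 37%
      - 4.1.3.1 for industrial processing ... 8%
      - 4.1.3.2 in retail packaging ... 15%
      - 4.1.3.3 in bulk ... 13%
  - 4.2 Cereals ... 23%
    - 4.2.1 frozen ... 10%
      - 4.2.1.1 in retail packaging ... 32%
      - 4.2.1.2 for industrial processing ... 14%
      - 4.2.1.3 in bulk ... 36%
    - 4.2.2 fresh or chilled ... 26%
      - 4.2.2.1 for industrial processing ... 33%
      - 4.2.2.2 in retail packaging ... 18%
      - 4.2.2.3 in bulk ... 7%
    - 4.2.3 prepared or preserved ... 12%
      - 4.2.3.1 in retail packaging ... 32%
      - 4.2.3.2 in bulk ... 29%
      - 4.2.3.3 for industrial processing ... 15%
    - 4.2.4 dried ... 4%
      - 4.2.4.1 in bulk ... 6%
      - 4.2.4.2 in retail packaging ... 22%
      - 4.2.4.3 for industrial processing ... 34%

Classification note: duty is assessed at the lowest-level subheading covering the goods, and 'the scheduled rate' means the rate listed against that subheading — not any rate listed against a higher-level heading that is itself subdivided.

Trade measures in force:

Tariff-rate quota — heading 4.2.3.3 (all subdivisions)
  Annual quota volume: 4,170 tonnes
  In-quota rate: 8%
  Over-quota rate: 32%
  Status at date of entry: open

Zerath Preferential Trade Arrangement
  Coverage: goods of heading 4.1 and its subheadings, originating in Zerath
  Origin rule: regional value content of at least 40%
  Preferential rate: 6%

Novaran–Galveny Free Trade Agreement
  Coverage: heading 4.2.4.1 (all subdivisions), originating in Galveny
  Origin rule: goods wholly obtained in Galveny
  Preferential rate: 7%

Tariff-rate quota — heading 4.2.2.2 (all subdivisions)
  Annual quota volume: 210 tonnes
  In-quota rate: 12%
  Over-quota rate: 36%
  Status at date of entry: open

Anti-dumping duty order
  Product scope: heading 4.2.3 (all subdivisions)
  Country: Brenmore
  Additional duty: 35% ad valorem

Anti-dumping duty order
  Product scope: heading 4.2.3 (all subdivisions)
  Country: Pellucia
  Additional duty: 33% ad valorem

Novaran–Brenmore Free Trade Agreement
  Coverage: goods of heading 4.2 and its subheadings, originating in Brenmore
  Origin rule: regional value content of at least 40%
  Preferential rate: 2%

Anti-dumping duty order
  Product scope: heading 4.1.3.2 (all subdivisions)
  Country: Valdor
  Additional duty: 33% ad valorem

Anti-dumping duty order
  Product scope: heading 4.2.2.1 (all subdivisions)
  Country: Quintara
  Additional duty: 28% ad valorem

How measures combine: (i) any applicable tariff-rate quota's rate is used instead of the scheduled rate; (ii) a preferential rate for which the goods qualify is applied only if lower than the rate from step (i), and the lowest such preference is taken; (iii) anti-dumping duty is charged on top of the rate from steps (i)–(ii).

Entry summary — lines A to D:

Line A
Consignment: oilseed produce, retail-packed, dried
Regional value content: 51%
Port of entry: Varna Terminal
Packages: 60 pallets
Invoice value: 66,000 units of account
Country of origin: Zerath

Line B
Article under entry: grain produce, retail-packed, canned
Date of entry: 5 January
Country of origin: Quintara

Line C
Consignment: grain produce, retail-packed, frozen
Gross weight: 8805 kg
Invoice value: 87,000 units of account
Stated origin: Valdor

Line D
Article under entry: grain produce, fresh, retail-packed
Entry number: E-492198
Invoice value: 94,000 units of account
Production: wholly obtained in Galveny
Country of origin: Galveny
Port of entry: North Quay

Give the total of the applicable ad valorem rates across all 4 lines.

82%

Line A: oilseed → 4.1; dried → 4.1.3; retail-packed → 4.1.3.2. Scheduled 15%. Zerath agreement on 4.1: RVC ≥ 40% → 6% available; preferential 6%. → 6%.
Line B: grain → 4.2; canned → 4.2.3; retail-packed → 4.2.3.1. Scheduled 32%. No special measure applies. → 32%.
Line C: grain → 4.2; frozen → 4.2.1; retail-packed → 4.2.1.1. Scheduled 32%. No special measure applies. → 32%.
Line D: grain → 4.2; fresh → 4.2.2; retail-packed → 4.2.2.2. Scheduled 18%. quota on 4.2.2.2 open → in-quota 12%; Galveny agreement on 4.2.4.1: 4.2.2.2 not covered. → 12%.
Sum: 6% + 32% + 32% + 12% = 82%.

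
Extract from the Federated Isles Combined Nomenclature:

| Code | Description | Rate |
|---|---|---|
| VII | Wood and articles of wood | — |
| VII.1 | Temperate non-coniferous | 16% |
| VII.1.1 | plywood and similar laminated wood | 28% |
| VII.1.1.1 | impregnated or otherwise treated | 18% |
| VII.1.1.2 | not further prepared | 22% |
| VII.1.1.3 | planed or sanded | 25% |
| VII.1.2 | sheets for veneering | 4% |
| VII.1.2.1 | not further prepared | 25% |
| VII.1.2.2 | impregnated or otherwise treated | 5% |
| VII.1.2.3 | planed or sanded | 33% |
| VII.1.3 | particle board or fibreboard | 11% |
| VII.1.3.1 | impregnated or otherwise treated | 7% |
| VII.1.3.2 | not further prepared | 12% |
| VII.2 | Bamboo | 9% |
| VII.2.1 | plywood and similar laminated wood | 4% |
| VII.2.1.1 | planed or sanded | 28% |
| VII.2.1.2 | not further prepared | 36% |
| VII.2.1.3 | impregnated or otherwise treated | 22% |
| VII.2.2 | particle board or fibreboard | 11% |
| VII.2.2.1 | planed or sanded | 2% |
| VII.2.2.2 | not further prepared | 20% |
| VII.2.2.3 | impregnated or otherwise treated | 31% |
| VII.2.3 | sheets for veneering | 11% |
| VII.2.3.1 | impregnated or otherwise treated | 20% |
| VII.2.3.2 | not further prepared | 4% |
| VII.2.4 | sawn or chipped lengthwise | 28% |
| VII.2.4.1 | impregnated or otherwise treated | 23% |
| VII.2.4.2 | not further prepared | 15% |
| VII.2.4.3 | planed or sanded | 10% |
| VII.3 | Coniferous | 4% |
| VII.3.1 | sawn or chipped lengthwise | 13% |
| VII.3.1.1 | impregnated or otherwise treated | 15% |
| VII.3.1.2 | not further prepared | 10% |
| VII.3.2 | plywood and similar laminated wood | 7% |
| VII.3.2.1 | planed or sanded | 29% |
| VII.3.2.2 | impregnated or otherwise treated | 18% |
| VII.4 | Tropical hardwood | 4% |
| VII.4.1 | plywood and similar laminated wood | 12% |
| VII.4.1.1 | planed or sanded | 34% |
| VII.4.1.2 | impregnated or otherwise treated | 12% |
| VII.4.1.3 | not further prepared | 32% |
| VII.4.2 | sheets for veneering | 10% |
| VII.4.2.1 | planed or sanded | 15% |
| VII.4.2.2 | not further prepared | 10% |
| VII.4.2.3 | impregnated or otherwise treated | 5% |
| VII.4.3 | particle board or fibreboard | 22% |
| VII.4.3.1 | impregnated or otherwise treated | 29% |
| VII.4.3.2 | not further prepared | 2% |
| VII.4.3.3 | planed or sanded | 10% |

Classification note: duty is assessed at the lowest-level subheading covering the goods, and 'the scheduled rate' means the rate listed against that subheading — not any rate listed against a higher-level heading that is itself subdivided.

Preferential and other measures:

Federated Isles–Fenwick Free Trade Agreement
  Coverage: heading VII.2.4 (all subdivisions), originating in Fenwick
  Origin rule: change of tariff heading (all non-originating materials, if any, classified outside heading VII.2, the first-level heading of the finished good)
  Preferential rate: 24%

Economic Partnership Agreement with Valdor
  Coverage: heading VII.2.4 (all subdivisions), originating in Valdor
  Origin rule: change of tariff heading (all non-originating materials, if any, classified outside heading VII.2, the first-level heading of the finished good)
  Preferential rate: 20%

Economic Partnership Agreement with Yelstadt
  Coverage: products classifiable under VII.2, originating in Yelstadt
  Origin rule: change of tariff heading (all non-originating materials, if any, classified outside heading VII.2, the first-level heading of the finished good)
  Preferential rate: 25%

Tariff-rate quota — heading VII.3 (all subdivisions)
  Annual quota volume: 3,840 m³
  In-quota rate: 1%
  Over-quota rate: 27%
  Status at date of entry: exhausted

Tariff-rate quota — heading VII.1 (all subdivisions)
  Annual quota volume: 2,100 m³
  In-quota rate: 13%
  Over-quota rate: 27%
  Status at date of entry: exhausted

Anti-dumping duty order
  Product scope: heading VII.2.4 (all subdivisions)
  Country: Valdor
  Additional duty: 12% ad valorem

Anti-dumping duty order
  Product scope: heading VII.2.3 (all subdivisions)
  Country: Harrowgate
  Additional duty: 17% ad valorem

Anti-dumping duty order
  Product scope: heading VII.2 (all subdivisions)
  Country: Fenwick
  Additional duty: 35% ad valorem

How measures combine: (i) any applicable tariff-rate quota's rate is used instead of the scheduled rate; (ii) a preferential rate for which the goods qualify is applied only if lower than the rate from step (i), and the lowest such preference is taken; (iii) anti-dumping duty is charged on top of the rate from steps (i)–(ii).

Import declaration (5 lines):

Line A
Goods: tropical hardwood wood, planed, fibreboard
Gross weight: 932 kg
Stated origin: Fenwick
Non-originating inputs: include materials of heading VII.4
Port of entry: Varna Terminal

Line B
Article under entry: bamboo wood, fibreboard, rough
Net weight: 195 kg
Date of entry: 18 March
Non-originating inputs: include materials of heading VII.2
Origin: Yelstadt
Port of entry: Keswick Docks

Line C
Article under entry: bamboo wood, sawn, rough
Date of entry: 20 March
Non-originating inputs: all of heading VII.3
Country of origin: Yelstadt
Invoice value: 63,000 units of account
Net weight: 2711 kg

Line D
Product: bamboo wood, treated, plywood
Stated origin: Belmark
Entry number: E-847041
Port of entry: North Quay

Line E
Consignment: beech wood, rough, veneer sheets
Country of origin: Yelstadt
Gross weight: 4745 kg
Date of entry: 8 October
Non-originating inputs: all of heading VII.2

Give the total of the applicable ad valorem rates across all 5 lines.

Line A: tropical hardwood → VII.4; fibreboard → VII.4.3; planed → VII.4.3.3. Scheduled 10%. Fenwick agreement on VII.2.4: VII.4.3.3 not covered. → 10%.
Line B: bamboo → VII.2; fibreboard → VII.2.2; rough → VII.2.2.2. Scheduled 20%. Yelstadt agreement on VII.2: CTH not met. → 20%.
Line C: bamboo → VII.2; sawn → VII.2.4; rough → VII.2.4.2. Scheduled 15%. Yelstadt agreement on VII.2: CTH met → 25% available; preference 25% not lower than 15% → no reduction. → 15%.
Line D: bamboo → VII.2; plywood → VII.2.1; treated → VII.2.1.3. Scheduled 22%. No special measure applies. → 22%.
Line E: beech → VII.1; veneer sheets → VII.1.2; rough → VII.1.2.1. Scheduled 25%. quota on VII.1 exhausted → over-quota 27%; Yelstadt agreement on VII.2: VII.1.2.1 not covered. → 27%.
Sum: 10% + 20% + 15% + 22% + 27% = 94%.

94%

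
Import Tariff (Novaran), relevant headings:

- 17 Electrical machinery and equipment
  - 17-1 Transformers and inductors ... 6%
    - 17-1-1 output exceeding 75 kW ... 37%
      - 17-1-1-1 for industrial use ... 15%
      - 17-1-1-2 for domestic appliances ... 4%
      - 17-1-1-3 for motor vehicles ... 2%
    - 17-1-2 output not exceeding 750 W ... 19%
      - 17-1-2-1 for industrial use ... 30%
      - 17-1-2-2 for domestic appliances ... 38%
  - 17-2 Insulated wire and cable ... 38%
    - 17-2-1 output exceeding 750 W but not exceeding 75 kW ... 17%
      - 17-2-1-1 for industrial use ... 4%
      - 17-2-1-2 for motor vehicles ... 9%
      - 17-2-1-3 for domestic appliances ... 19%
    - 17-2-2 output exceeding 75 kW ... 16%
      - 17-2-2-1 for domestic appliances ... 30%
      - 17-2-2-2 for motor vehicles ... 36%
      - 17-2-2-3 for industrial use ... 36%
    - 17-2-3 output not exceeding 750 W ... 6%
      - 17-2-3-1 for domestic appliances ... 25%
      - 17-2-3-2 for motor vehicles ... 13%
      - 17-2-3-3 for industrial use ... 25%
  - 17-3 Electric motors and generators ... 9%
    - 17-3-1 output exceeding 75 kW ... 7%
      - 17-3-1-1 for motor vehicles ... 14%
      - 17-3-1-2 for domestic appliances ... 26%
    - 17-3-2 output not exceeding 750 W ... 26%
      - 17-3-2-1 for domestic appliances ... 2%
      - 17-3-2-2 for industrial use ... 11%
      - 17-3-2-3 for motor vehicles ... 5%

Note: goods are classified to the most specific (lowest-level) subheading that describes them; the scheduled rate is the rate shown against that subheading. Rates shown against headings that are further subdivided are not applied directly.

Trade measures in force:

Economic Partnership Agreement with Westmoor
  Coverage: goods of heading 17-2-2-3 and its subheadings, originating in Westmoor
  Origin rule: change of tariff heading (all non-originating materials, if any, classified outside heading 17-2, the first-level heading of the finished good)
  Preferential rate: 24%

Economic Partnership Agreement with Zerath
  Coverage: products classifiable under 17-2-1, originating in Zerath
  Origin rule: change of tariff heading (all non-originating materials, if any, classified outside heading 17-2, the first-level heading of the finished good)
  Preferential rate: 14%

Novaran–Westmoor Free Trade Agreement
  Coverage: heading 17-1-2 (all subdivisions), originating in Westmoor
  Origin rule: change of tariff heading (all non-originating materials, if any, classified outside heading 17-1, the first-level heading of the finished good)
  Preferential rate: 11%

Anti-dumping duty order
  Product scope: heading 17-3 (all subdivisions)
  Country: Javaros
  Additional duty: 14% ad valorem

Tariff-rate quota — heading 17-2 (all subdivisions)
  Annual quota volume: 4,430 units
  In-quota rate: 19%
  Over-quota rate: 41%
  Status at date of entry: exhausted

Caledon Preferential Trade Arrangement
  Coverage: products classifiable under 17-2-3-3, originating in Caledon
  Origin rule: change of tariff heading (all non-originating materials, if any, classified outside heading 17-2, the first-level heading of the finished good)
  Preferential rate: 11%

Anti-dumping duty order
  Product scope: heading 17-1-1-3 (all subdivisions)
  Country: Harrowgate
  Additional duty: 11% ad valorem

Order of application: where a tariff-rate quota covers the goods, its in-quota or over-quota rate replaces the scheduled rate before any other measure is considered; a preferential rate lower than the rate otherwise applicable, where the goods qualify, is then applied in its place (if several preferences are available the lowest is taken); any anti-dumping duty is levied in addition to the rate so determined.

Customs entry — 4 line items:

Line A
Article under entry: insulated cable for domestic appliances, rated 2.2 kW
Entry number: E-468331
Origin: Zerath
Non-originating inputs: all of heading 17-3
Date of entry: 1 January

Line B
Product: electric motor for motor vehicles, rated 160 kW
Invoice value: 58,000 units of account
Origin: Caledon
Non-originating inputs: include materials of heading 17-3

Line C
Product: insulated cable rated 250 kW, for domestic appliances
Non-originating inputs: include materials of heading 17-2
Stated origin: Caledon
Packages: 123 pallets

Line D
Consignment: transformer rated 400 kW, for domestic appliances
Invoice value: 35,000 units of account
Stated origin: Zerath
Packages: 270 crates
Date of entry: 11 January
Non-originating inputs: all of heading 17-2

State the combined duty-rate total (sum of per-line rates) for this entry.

Line A: insulated cable → 17-2; rated 2.2 kW → 17-2-1; for domestic appliances → 17-2-1-3. Scheduled 19%. quota on 17-2 exhausted → over-quota 41%; Zerath agreement on 17-2-1: CTH met → 14% available; preferential 14%. → 14%.
Line B: electric motor → 17-3; rated 160 kW → 17-3-1; for motor vehicles → 17-3-1-1. Scheduled 14%. Caledon agreement on 17-2-3-3: 17-3-1-1 not covered. → 14%.
Line C: insulated cable → 17-2; rated 250 kW → 17-2-2; for domestic appliances → 17-2-2-1. Scheduled 30%. quota on 17-2 exhausted → over-quota 41%; Caledon agreement on 17-2-3-3: 17-2-2-1 not covered. → 41%.
Line D: transformer → 17-1; rated 400 kW → 17-1-1; for domestic appliances → 17-1-1-2. Scheduled 4%. Zerath agreement on 17-2-1: 17-1-1-2 not covered. → 4%.
Sum: 14% + 14% + 41% + 4% = 73%.

73%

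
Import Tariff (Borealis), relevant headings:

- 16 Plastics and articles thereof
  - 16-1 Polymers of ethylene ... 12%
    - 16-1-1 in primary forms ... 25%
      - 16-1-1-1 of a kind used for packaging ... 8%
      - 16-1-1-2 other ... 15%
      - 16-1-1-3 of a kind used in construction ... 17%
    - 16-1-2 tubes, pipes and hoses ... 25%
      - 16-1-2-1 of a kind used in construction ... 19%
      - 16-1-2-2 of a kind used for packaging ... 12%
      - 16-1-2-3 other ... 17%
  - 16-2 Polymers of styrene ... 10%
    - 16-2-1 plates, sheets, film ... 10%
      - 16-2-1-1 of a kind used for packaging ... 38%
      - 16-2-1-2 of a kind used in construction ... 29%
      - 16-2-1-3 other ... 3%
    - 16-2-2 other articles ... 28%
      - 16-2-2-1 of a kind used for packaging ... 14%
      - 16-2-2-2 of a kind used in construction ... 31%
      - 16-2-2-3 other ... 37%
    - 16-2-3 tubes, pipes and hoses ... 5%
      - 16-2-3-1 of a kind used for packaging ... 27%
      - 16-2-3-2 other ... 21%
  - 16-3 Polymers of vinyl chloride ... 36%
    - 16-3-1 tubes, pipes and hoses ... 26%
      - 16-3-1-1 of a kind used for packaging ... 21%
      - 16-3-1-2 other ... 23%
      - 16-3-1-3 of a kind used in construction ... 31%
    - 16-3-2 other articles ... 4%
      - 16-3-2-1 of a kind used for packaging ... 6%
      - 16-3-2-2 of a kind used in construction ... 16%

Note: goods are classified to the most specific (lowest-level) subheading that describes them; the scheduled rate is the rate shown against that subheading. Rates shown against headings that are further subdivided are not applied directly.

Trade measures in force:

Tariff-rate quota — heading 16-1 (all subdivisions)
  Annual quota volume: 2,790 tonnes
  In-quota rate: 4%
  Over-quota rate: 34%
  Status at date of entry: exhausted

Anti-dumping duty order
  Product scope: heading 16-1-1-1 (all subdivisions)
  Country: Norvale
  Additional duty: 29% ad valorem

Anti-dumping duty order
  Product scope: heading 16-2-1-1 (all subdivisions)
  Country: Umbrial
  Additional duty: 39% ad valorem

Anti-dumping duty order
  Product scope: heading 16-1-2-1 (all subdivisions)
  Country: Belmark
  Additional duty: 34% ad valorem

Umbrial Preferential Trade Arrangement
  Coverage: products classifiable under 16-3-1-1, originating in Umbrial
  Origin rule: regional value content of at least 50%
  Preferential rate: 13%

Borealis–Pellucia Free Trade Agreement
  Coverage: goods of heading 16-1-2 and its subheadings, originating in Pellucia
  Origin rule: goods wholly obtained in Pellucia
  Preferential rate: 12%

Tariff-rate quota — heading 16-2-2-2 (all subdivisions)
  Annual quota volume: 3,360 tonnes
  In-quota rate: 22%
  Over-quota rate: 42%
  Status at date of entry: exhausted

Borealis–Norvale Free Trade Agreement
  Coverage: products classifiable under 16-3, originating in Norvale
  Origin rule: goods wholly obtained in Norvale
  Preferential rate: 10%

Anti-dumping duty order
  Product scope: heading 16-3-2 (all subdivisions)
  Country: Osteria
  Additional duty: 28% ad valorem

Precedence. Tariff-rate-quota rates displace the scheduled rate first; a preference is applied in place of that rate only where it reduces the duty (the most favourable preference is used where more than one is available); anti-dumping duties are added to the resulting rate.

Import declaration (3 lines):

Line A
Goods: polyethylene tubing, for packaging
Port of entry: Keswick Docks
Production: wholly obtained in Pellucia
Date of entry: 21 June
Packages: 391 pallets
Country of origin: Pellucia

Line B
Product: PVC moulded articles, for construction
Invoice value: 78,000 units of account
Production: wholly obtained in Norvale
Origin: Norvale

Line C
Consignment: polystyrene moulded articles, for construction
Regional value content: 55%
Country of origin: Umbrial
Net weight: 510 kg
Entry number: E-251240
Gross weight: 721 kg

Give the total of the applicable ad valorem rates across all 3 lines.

Line A: polyethylene → 16-1; tubing → 16-1-2; for packaging → 16-1-2-2. Scheduled 12%. quota on 16-1 exhausted → over-quota 34%; Pellucia agreement on 16-1-2: wholly obtained → 12% available; preferential 12%. → 12%.
Line B: PVC → 16-3; moulded articles → 16-3-2; for construction → 16-3-2-2. Scheduled 16%. Norvale agreement on 16-3: wholly obtained → 10% available; preferential 10%. → 10%.
Line C: polystyrene → 16-2; moulded articles → 16-2-2; for construction → 16-2-2-2. Scheduled 31%. quota on 16-2-2-2 exhausted → over-quota 42%; Umbrial agreement on 16-3-1-1: 16-2-2-2 not covered. → 42%.
Sum: 12% + 10% + 42% = 64%.

64%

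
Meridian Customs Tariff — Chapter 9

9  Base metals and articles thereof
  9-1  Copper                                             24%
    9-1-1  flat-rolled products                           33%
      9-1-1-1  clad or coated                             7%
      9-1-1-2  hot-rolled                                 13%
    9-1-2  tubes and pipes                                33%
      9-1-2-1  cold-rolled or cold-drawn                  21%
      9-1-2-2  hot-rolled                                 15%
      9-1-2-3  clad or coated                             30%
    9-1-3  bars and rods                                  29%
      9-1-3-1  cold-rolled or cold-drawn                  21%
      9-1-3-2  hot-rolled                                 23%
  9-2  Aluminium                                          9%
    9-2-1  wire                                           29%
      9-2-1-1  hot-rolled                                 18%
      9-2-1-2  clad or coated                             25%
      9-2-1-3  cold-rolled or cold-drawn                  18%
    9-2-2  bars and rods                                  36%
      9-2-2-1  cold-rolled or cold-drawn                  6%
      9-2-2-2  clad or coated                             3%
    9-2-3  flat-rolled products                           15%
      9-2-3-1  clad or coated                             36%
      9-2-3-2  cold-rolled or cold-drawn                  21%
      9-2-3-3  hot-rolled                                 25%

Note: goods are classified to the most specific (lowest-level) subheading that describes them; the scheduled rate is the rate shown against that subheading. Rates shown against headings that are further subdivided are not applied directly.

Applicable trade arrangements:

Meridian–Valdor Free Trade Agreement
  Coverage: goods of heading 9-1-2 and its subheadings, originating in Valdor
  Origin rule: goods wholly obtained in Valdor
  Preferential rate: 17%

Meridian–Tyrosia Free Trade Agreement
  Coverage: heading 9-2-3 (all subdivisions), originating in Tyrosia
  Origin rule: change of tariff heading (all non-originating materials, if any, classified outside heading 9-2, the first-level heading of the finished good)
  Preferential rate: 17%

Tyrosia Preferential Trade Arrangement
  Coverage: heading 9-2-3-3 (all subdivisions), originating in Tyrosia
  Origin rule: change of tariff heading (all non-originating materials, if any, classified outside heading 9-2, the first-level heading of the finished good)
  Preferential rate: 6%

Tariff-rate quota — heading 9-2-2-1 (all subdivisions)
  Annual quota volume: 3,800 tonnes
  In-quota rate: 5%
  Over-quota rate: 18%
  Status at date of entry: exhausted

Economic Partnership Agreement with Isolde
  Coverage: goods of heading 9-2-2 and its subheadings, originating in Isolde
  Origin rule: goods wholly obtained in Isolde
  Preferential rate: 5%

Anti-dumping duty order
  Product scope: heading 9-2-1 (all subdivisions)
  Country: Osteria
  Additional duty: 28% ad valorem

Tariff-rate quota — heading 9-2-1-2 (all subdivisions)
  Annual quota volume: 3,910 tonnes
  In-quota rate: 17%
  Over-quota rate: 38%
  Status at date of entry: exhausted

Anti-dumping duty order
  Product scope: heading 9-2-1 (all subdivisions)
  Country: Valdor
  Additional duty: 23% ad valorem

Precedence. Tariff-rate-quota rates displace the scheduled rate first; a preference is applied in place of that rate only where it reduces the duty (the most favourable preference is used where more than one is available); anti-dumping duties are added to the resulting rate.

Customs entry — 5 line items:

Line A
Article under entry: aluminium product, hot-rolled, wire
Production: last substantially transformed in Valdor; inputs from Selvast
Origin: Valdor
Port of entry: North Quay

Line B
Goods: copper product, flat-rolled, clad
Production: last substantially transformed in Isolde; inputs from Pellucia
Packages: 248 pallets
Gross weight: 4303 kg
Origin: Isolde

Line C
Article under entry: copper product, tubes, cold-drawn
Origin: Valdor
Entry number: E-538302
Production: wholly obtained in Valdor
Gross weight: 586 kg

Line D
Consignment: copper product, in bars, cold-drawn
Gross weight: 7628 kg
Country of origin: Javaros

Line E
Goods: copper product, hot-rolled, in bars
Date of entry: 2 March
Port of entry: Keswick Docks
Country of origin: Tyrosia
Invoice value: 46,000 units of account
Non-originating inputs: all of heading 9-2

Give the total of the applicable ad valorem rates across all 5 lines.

109%

Line A: aluminium → 9-2; wire → 9-2-1; hot-rolled → 9-2-1-1. Scheduled 18%. Valdor agreement on 9-1-2: 9-2-1-1 not covered; anti-dumping (Valdor, 9-2-1): +23%; total 18% + 23% = 41%. → 41%.
Line B: copper → 9-1; flat-rolled → 9-1-1; clad → 9-1-1-1. Scheduled 7%. Isolde agreement on 9-2-2: 9-1-1-1 not covered. → 7%.
Line C: copper → 9-1; tubes → 9-1-2; cold-drawn → 9-1-2-1. Scheduled 21%. Valdor agreement on 9-1-2: wholly obtained → 17% available; preferential 17%. → 17%.
Line D: copper → 9-1; in bars → 9-1-3; cold-drawn → 9-1-3-1. Scheduled 21%. No special measure applies. → 21%.
Line E: copper → 9-1; in bars → 9-1-3; hot-rolled → 9-1-3-2. Scheduled 23%. Tyrosia agreement on 9-2-3: 9-1-3-2 not covered; Tyrosia agreement on 9-2-3-3: 9-1-3-2 not covered. → 23%.
Sum: 41% + 7% + 17% + 21% + 23% = 109%.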